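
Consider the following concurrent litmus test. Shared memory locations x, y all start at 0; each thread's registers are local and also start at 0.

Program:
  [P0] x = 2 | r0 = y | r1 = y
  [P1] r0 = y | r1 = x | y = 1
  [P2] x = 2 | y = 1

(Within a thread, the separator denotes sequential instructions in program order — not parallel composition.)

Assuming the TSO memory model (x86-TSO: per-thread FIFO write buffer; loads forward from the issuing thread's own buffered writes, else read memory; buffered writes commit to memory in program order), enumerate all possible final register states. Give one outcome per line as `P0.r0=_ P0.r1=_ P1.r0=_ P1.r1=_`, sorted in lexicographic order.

outcome vector order: (P0.r0,P0.r1,P1.r0,P1.r1)
|TSO outcomes| = 9

P0.r0=0 P0.r1=0 P1.r0=0 P1.r1=0
P0.r0=0 P0.r1=0 P1.r0=0 P1.r1=2
P0.r0=0 P0.r1=0 P1.r0=1 P1.r1=2
P0.r0=0 P0.r1=1 P1.r0=0 P1.r1=0
P0.r0=0 P0.r1=1 P1.r0=0 P1.r1=2
P0.r0=0 P0.r1=1 P1.r0=1 P1.r1=2
P0.r0=1 P0.r1=1 P1.r0=0 P1.r1=0
P0.r0=1 P0.r1=1 P1.r0=0 P1.r1=2
P0.r0=1 P0.r1=1 P1.r0=1 P1.r1=2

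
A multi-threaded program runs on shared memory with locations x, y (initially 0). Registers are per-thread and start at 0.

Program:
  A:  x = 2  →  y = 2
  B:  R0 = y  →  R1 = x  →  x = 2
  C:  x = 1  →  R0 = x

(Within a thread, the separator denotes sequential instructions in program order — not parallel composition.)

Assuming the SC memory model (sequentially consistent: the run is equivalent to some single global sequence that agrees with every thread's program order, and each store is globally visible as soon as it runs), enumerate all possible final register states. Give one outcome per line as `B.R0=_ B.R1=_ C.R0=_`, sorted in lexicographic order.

B.R0=0 B.R1=0 C.R0=1
B.R0=0 B.R1=0 C.R0=2
B.R0=0 B.R1=1 C.R0=1
B.R0=0 B.R1=1 C.R0=2
B.R0=0 B.R1=2 C.R0=1
B.R0=0 B.R1=2 C.R0=2
B.R0=2 B.R1=1 C.R0=1
B.R0=2 B.R1=1 C.R0=2
B.R0=2 B.R1=2 C.R0=1
B.R0=2 B.R1=2 C.R0=2

outcome vector order: (B.R0,B.R1,C.R0)
|SC outcomes| = 10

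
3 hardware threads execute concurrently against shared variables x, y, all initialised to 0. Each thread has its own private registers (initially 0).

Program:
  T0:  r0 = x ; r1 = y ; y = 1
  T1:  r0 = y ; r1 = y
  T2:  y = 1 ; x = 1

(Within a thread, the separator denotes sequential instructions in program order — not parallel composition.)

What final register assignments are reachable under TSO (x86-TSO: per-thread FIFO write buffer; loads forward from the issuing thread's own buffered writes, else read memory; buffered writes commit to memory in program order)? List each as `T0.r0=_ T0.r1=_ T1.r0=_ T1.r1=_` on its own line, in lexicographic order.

outcome vector order: (T0.r0,T0.r1,T1.r0,T1.r1)
|TSO outcomes| = 9

T0.r0=0 T0.r1=0 T1.r0=0 T1.r1=0
T0.r0=0 T0.r1=0 T1.r0=0 T1.r1=1
T0.r0=0 T0.r1=0 T1.r0=1 T1.r1=1
T0.r0=0 T0.r1=1 T1.r0=0 T1.r1=0
T0.r0=0 T0.r1=1 T1.r0=0 T1.r1=1
T0.r0=0 T0.r1=1 T1.r0=1 T1.r1=1
T0.r0=1 T0.r1=1 T1.r0=0 T1.r1=0
T0.r0=1 T0.r1=1 T1.r0=0 T1.r1=1
T0.r0=1 T0.r1=1 T1.r0=1 T1.r1=1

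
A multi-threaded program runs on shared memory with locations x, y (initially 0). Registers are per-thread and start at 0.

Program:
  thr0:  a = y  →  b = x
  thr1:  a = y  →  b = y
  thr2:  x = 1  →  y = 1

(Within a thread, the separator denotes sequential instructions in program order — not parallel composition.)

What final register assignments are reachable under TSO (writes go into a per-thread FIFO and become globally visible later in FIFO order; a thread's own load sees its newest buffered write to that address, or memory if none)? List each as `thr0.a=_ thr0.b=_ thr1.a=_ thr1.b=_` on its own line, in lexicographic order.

thr0.a=0 thr0.b=0 thr1.a=0 thr1.b=0
thr0.a=0 thr0.b=0 thr1.a=0 thr1.b=1
thr0.a=0 thr0.b=0 thr1.a=1 thr1.b=1
thr0.a=0 thr0.b=1 thr1.a=0 thr1.b=0
thr0.a=0 thr0.b=1 thr1.a=0 thr1.b=1
thr0.a=0 thr0.b=1 thr1.a=1 thr1.b=1
thr0.a=1 thr0.b=1 thr1.a=0 thr1.b=0
thr0.a=1 thr0.b=1 thr1.a=0 thr1.b=1
thr0.a=1 thr0.b=1 thr1.a=1 thr1.b=1

outcome vector order: (thr0.a,thr0.b,thr1.a,thr1.b)
|TSO outcomes| = 9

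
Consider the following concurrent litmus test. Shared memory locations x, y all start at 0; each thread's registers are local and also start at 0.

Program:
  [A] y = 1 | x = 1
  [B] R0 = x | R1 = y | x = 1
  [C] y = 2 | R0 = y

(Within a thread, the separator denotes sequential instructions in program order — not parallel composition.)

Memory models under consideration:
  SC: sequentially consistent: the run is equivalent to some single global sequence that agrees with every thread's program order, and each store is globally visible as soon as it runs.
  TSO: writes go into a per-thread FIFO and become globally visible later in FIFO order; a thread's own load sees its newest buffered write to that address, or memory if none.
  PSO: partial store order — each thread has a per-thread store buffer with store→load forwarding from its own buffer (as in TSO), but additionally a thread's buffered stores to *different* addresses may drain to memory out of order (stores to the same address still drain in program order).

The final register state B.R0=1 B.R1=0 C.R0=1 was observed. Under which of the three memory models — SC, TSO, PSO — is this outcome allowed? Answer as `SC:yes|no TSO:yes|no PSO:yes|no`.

SC:no TSO:no PSO:yes

outcome vector order: (B.R0,B.R1,C.R0)
under SC → (0,0,1); (0,0,2); (0,1,1); (0,1,2); (0,2,1); (0,2,2); (1,1,1); (1,1,2); (1,2,2)
under TSO → (0,0,1); (0,0,2); (0,1,1); (0,1,2); (0,2,1); (0,2,2); (1,1,1); (1,1,2); (1,2,2)
under PSO → (0,0,1); (0,0,2); (0,1,1); (0,1,2); (0,2,1); (0,2,2); (1,0,1); (1,0,2); (1,1,1); (1,1,2); (1,2,1); (1,2,2)
target (1,0,1) ∈ {PSO}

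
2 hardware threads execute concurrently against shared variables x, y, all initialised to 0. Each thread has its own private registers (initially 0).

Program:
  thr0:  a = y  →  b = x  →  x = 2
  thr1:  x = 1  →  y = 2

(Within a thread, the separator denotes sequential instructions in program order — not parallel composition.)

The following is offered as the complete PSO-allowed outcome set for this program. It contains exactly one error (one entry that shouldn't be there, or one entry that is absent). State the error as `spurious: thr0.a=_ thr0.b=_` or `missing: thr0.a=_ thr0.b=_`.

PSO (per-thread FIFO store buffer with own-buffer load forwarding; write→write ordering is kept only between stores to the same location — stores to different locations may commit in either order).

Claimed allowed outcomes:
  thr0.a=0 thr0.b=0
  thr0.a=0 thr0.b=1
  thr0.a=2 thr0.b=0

outcome vector order: (thr0.a,thr0.b)
under PSO → <0 0> <0 1> <2 0> <2 1>
PSO∖claimed = {<2 1>}

missing: thr0.a=2 thr0.b=1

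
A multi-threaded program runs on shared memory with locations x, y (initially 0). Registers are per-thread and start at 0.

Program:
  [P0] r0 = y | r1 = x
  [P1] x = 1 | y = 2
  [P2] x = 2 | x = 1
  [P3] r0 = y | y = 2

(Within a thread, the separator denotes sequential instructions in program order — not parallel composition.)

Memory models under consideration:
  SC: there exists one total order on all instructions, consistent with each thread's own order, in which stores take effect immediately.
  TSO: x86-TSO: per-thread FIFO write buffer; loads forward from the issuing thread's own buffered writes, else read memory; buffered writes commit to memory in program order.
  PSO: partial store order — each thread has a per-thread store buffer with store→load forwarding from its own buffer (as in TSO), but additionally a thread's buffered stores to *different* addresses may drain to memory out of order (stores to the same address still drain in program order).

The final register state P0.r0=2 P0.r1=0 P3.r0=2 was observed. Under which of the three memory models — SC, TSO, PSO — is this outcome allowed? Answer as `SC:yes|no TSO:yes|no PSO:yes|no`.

SC:no TSO:no PSO:yes

outcome vector order: (P0.r0,P0.r1,P3.r0)
under SC → 0/0/0, 0/0/2, 0/1/0, 0/1/2, 0/2/0, 0/2/2, 2/0/0, 2/1/0, 2/1/2, 2/2/0, 2/2/2
under TSO → 0/0/0, 0/0/2, 0/1/0, 0/1/2, 0/2/0, 0/2/2, 2/0/0, 2/1/0, 2/1/2, 2/2/0, 2/2/2
under PSO → 0/0/0, 0/0/2, 0/1/0, 0/1/2, 0/2/0, 0/2/2, 2/0/0, 2/0/2, 2/1/0, 2/1/2, 2/2/0, 2/2/2
target 2/0/2 ∈ {PSO}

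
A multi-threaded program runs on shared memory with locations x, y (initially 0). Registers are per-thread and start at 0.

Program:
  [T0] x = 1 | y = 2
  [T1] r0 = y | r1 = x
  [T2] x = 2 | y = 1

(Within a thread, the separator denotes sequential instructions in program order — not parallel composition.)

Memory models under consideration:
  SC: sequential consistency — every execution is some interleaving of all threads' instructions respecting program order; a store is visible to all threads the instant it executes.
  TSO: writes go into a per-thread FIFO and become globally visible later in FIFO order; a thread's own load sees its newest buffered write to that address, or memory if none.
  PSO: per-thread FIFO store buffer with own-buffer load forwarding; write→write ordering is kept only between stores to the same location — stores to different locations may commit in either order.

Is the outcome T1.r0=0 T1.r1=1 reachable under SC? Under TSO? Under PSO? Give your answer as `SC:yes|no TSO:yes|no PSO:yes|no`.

SC:yes TSO:yes PSO:yes

outcome vector order: (T1.r0,T1.r1)
under SC → (0,0) (0,1) (0,2) (1,1) (1,2) (2,1) (2,2)
under TSO → (0,0) (0,1) (0,2) (1,1) (1,2) (2,1) (2,2)
under PSO → (0,0) (0,1) (0,2) (1,0) (1,1) (1,2) (2,0) (2,1) (2,2)
target (0,1) ∈ {SC,TSO,PSO}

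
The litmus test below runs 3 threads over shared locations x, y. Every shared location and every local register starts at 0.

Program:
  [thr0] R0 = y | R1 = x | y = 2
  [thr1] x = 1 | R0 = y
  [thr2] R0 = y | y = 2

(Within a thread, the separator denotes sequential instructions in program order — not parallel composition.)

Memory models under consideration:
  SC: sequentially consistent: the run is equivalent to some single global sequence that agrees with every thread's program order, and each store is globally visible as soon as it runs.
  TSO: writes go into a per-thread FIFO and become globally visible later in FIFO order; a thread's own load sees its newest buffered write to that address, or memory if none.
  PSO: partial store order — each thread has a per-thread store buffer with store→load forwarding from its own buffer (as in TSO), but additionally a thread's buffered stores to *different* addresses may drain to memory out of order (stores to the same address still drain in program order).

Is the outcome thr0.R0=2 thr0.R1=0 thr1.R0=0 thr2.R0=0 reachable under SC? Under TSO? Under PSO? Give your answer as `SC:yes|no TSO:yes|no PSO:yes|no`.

outcome vector order: (thr0.R0,thr0.R1,thr1.R0,thr2.R0)
under SC → <0 0 0 0> <0 0 0 2> <0 0 2 0> <0 0 2 2> <0 1 0 0> <0 1 0 2> <0 1 2 0> <0 1 2 2> <2 0 2 0> <2 1 0 0> <2 1 2 0>
under TSO → <0 0 0 0> <0 0 0 2> <0 0 2 0> <0 0 2 2> <0 1 0 0> <0 1 0 2> <0 1 2 0> <0 1 2 2> <2 0 0 0> <2 0 2 0> <2 1 0 0> <2 1 2 0>
under PSO → <0 0 0 0> <0 0 0 2> <0 0 2 0> <0 0 2 2> <0 1 0 0> <0 1 0 2> <0 1 2 0> <0 1 2 2> <2 0 0 0> <2 0 2 0> <2 1 0 0> <2 1 2 0>
target <2 0 0 0> ∈ {TSO,PSO}

SC:no TSO:yes PSO:yes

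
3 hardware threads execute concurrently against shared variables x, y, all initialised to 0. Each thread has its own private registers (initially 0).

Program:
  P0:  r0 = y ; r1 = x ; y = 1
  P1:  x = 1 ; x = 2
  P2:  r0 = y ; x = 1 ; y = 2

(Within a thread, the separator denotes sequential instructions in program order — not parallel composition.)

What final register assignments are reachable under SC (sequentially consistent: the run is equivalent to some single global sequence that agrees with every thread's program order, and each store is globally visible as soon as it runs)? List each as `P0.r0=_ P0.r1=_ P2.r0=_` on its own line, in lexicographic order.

P0.r0=0 P0.r1=0 P2.r0=0
P0.r0=0 P0.r1=0 P2.r0=1
P0.r0=0 P0.r1=1 P2.r0=0
P0.r0=0 P0.r1=1 P2.r0=1
P0.r0=0 P0.r1=2 P2.r0=0
P0.r0=0 P0.r1=2 P2.r0=1
P0.r0=2 P0.r1=1 P2.r0=0
P0.r0=2 P0.r1=2 P2.r0=0

outcome vector order: (P0.r0,P0.r1,P2.r0)
|SC outcomes| = 8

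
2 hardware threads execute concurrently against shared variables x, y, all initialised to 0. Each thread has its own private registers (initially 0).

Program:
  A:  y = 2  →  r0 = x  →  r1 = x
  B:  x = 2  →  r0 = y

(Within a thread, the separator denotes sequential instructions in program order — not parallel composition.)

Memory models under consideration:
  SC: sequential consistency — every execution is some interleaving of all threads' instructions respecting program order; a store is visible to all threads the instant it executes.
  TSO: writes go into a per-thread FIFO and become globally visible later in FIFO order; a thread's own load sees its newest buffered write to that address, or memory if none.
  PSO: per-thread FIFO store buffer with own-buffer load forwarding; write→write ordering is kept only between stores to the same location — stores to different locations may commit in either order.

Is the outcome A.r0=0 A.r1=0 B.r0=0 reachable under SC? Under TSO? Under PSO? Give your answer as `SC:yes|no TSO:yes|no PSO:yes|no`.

outcome vector order: (A.r0,A.r1,B.r0)
under SC → (0,0,2), (0,2,2), (2,2,0), (2,2,2)
under TSO → (0,0,0), (0,0,2), (0,2,0), (0,2,2), (2,2,0), (2,2,2)
under PSO → (0,0,0), (0,0,2), (0,2,0), (0,2,2), (2,2,0), (2,2,2)
target (0,0,0) ∈ {TSO,PSO}

SC:no TSO:yes PSO:yes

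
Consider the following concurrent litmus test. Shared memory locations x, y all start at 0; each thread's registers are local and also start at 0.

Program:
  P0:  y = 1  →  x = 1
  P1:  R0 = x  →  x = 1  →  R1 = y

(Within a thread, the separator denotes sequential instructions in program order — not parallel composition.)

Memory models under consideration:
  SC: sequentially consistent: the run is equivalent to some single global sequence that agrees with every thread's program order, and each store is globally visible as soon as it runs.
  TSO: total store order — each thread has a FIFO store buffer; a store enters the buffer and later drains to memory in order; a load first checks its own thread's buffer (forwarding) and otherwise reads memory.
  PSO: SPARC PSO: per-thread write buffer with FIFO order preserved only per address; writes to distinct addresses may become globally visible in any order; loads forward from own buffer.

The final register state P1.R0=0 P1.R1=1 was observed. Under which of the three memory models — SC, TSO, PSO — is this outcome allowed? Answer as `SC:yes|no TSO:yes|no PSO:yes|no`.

outcome vector order: (P1.R0,P1.R1)
under SC → (0,0), (0,1), (1,1)
under TSO → (0,0), (0,1), (1,1)
under PSO → (0,0), (0,1), (1,0), (1,1)
target (0,1) ∈ {SC,TSO,PSO}

SC:yes TSO:yes PSO:yes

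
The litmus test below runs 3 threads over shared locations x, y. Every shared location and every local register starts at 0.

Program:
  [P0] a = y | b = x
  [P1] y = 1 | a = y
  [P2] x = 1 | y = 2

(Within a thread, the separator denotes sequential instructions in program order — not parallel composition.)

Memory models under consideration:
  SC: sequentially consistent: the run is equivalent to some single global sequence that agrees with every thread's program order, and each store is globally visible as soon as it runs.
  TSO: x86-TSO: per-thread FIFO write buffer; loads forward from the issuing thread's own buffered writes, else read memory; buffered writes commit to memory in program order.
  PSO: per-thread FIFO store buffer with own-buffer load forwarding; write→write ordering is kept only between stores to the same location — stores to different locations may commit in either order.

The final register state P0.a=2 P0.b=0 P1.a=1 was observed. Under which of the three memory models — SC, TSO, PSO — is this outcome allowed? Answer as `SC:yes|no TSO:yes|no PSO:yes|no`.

outcome vector order: (P0.a,P0.b,P1.a)
SC: 10 outcomes — {0/0/1 0/0/2 0/1/1 0/1/2 1/0/1 1/0/2 1/1/1 1/1/2 2/1/1 2/1/2}
TSO: 10 outcomes — {0/0/1 0/0/2 0/1/1 0/1/2 1/0/1 1/0/2 1/1/1 1/1/2 2/1/1 2/1/2}
PSO: 12 outcomes — {0/0/1 0/0/2 0/1/1 0/1/2 1/0/1 1/0/2 1/1/1 1/1/2 2/0/1 2/0/2 2/1/1 2/1/2}
target 2/0/1 ∈ {PSO}

SC:no TSO:no PSO:yes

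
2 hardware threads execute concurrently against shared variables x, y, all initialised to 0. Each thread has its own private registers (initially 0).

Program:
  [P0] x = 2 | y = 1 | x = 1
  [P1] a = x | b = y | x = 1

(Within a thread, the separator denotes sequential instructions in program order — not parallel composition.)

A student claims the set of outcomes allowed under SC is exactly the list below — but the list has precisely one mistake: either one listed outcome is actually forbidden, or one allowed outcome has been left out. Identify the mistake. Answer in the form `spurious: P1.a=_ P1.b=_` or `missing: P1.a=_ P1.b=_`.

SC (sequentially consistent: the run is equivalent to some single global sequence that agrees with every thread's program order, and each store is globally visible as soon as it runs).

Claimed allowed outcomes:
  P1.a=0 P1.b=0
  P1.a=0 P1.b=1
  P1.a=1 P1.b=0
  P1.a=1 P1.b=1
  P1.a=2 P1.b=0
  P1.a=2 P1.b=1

spurious: P1.a=1 P1.b=0

outcome vector order: (P1.a,P1.b)
[SC] allowed = {(0,0) (0,1) (1,1) (2,0) (2,1)}
claimed∖SC = {(1,0)}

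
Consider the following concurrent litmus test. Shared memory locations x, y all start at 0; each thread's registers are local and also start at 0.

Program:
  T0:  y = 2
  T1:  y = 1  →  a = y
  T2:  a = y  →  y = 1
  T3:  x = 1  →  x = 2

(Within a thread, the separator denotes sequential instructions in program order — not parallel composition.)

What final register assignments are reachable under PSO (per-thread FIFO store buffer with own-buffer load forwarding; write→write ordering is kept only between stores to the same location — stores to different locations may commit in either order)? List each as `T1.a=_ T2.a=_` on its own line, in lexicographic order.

outcome vector order: (T1.a,T2.a)
|PSO outcomes| = 6

T1.a=1 T2.a=0
T1.a=1 T2.a=1
T1.a=1 T2.a=2
T1.a=2 T2.a=0
T1.a=2 T2.a=1
T1.a=2 T2.a=2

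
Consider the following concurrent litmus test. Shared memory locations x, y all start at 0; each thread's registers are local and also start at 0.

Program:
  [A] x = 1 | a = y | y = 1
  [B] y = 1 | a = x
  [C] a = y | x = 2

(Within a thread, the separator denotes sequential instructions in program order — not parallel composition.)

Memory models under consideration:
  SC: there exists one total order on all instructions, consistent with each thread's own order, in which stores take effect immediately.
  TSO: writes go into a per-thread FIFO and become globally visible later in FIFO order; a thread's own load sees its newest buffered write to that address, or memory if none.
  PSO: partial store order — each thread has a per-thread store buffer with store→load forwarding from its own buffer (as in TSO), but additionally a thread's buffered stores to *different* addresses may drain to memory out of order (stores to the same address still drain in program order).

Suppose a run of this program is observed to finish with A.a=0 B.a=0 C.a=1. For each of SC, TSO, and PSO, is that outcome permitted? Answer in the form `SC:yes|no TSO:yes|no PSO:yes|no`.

SC:no TSO:yes PSO:yes

outcome vector order: (A.a,B.a,C.a)
SC: 10 outcomes — {0/1/0 0/1/1 0/2/0 0/2/1 1/0/0 1/0/1 1/1/0 1/1/1 1/2/0 1/2/1}
TSO: 12 outcomes — {0/0/0 0/0/1 0/1/0 0/1/1 0/2/0 0/2/1 1/0/0 1/0/1 1/1/0 1/1/1 1/2/0 1/2/1}
PSO: 12 outcomes — {0/0/0 0/0/1 0/1/0 0/1/1 0/2/0 0/2/1 1/0/0 1/0/1 1/1/0 1/1/1 1/2/0 1/2/1}
target 0/0/1 ∈ {TSO,PSO}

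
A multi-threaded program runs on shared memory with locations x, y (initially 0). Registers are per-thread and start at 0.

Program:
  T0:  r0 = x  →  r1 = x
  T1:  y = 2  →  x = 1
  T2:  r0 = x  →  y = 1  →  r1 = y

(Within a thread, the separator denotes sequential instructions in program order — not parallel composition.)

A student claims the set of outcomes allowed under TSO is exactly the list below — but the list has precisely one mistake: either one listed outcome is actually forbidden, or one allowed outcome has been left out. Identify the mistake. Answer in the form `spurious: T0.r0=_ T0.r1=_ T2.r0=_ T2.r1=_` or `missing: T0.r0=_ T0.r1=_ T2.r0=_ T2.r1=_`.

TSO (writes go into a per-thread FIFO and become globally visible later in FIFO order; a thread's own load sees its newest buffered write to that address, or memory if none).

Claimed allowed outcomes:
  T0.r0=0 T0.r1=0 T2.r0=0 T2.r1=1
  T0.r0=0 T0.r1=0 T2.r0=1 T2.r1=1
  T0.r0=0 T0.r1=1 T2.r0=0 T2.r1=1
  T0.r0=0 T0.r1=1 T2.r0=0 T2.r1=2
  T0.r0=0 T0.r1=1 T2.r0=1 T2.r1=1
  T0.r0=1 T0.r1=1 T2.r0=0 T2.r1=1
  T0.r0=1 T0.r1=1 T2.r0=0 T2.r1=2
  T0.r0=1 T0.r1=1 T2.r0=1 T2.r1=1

missing: T0.r0=0 T0.r1=0 T2.r0=0 T2.r1=2

outcome vector order: (T0.r0,T0.r1,T2.r0,T2.r1)
[TSO] allowed = {0/0/0/1 0/0/0/2 0/0/1/1 0/1/0/1 0/1/0/2 0/1/1/1 1/1/0/1 1/1/0/2 1/1/1/1}
TSO∖claimed = {0/0/0/2}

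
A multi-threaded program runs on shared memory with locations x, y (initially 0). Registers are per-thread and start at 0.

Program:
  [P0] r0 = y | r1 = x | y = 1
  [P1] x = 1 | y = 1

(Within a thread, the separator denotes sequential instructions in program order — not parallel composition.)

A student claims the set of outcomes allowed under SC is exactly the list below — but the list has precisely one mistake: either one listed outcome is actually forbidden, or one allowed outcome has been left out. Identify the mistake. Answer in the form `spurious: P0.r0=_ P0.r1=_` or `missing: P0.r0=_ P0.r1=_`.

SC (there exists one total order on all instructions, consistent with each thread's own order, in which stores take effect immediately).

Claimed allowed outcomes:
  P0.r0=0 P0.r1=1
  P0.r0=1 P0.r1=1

missing: P0.r0=0 P0.r1=0

outcome vector order: (P0.r0,P0.r1)
[SC] allowed = {00 01 11}
SC∖claimed = {00}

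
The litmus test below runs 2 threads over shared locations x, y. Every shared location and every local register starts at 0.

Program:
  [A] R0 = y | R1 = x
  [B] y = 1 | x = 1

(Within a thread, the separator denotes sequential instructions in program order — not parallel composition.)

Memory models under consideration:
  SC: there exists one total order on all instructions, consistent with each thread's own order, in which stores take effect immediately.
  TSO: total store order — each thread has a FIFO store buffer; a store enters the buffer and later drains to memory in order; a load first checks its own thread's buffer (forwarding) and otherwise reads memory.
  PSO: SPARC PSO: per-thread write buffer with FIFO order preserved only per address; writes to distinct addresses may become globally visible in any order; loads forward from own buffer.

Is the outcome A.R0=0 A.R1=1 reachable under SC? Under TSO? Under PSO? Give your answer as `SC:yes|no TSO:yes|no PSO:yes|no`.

SC:yes TSO:yes PSO:yes

outcome vector order: (A.R0,A.R1)
SC: 4 outcomes — {<0 0>, <0 1>, <1 0>, <1 1>}
TSO: 4 outcomes — {<0 0>, <0 1>, <1 0>, <1 1>}
PSO: 4 outcomes — {<0 0>, <0 1>, <1 0>, <1 1>}
target <0 1> ∈ {SC,TSO,PSO}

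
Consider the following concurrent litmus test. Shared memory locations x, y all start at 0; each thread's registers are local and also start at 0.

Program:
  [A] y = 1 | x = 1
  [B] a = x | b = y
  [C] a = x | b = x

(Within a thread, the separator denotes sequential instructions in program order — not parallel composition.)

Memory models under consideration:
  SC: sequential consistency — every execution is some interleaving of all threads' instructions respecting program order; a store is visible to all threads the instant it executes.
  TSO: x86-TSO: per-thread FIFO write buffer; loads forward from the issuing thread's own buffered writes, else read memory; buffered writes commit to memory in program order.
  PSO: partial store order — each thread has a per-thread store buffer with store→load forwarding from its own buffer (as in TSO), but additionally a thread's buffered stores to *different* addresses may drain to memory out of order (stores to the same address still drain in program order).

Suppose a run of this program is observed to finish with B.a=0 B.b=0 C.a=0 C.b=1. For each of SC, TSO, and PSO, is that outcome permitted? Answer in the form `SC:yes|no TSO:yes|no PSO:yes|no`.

outcome vector order: (B.a,B.b,C.a,C.b)
[SC] allowed = {<0 0 0 0>; <0 0 0 1>; <0 0 1 1>; <0 1 0 0>; <0 1 0 1>; <0 1 1 1>; <1 1 0 0>; <1 1 0 1>; <1 1 1 1>}
[TSO] allowed = {<0 0 0 0>; <0 0 0 1>; <0 0 1 1>; <0 1 0 0>; <0 1 0 1>; <0 1 1 1>; <1 1 0 0>; <1 1 0 1>; <1 1 1 1>}
[PSO] allowed = {<0 0 0 0>; <0 0 0 1>; <0 0 1 1>; <0 1 0 0>; <0 1 0 1>; <0 1 1 1>; <1 0 0 0>; <1 0 0 1>; <1 0 1 1>; <1 1 0 0>; <1 1 0 1>; <1 1 1 1>}
target <0 0 0 1> ∈ {SC,TSO,PSO}

SC:yes TSO:yes PSO:yes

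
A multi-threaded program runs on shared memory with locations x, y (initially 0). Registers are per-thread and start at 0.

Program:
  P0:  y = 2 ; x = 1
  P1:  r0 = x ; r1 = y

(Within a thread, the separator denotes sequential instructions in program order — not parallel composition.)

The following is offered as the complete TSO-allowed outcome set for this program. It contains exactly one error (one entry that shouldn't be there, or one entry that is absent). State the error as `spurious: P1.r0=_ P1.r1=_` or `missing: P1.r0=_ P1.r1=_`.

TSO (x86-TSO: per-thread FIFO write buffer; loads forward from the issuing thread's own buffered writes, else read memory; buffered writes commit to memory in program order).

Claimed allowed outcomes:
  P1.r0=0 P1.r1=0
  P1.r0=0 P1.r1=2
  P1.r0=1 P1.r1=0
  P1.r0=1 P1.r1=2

outcome vector order: (P1.r0,P1.r1)
TSO (3): 0/0 0/2 1/2
claimed∖TSO = {1/0}

spurious: P1.r0=1 P1.r1=0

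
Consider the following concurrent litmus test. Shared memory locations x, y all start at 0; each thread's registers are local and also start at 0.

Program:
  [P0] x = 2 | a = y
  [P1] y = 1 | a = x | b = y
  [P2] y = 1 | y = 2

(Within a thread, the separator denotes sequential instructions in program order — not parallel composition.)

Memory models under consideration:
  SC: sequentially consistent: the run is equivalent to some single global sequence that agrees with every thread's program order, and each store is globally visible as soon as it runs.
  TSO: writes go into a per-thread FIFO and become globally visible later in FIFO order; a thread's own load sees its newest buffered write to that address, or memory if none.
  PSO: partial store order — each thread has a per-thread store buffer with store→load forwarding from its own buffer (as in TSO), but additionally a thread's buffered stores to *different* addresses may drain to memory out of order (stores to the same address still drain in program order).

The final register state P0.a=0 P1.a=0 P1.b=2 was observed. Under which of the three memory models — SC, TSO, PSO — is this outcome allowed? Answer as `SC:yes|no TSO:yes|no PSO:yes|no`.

outcome vector order: (P0.a,P1.a,P1.b)
SC (10): 0/2/1 0/2/2 1/0/1 1/0/2 1/2/1 1/2/2 2/0/1 2/0/2 2/2/1 2/2/2
TSO (12): 0/0/1 0/0/2 0/2/1 0/2/2 1/0/1 1/0/2 1/2/1 1/2/2 2/0/1 2/0/2 2/2/1 2/2/2
PSO (12): 0/0/1 0/0/2 0/2/1 0/2/2 1/0/1 1/0/2 1/2/1 1/2/2 2/0/1 2/0/2 2/2/1 2/2/2
target 0/0/2 ∈ {TSO,PSO}

SC:no TSO:yes PSO:yes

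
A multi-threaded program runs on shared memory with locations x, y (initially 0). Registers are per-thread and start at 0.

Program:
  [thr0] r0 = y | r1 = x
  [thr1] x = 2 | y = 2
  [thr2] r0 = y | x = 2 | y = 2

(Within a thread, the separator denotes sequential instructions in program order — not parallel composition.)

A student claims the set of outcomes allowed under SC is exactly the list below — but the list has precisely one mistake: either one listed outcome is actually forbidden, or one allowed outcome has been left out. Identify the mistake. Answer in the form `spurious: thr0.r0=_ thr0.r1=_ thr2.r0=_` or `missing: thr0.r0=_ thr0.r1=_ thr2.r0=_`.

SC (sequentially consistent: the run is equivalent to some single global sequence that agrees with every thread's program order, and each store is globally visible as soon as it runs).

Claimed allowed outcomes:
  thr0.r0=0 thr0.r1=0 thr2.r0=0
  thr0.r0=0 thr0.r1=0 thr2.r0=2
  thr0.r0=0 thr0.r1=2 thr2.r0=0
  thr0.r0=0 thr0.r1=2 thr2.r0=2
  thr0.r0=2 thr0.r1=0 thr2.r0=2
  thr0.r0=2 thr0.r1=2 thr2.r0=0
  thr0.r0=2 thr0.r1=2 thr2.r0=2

outcome vector order: (thr0.r0,thr0.r1,thr2.r0)
SC (6): 000 002 020 022 220 222
claimed∖SC = {202}

spurious: thr0.r0=2 thr0.r1=0 thr2.r0=2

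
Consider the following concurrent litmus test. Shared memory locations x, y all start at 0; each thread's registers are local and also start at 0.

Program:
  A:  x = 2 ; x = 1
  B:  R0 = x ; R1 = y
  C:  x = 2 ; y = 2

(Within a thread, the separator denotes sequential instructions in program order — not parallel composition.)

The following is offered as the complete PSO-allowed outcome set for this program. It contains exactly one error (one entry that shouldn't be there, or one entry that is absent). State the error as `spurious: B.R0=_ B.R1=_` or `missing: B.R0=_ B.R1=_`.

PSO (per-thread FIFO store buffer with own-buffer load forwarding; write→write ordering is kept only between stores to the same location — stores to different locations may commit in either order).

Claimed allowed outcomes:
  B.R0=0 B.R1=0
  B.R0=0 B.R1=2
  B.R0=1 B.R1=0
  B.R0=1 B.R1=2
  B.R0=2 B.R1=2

missing: B.R0=2 B.R1=0

outcome vector order: (B.R0,B.R1)
under PSO → <0 0>; <0 2>; <1 0>; <1 2>; <2 0>; <2 2>
PSO∖claimed = {<2 0>}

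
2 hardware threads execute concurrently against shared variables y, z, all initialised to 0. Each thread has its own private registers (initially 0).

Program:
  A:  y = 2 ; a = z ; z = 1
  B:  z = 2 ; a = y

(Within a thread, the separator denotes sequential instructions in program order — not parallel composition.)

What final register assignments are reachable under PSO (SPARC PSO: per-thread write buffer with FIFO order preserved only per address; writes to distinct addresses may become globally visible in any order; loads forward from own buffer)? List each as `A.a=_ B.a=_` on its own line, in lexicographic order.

outcome vector order: (A.a,B.a)
|PSO outcomes| = 4

A.a=0 B.a=0
A.a=0 B.a=2
A.a=2 B.a=0
A.a=2 B.a=2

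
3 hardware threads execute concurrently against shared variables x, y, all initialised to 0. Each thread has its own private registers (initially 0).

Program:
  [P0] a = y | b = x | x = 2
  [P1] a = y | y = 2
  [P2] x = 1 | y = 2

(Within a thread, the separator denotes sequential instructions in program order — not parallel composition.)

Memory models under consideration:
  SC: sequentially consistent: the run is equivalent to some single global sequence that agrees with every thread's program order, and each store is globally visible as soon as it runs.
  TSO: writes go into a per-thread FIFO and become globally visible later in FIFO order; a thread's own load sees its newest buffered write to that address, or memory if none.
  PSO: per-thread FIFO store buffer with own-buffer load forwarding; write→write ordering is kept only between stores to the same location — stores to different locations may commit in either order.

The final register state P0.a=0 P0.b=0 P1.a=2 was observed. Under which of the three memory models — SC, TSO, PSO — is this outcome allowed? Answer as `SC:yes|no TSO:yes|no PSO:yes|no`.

SC:yes TSO:yes PSO:yes

outcome vector order: (P0.a,P0.b,P1.a)
SC (7): 0/0/0 0/0/2 0/1/0 0/1/2 2/0/0 2/1/0 2/1/2
TSO (7): 0/0/0 0/0/2 0/1/0 0/1/2 2/0/0 2/1/0 2/1/2
PSO (8): 0/0/0 0/0/2 0/1/0 0/1/2 2/0/0 2/0/2 2/1/0 2/1/2
target 0/0/2 ∈ {SC,TSO,PSO}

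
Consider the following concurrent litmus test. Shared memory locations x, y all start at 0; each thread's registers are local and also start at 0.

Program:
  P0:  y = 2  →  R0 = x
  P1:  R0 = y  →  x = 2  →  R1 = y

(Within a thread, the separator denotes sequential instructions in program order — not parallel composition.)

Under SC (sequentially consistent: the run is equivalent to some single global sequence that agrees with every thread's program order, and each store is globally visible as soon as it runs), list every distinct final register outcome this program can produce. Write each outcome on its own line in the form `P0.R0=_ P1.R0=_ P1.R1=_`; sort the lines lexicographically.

outcome vector order: (P0.R0,P1.R0,P1.R1)
|SC outcomes| = 5

P0.R0=0 P1.R0=0 P1.R1=2
P0.R0=0 P1.R0=2 P1.R1=2
P0.R0=2 P1.R0=0 P1.R1=0
P0.R0=2 P1.R0=0 P1.R1=2
P0.R0=2 P1.R0=2 P1.R1=2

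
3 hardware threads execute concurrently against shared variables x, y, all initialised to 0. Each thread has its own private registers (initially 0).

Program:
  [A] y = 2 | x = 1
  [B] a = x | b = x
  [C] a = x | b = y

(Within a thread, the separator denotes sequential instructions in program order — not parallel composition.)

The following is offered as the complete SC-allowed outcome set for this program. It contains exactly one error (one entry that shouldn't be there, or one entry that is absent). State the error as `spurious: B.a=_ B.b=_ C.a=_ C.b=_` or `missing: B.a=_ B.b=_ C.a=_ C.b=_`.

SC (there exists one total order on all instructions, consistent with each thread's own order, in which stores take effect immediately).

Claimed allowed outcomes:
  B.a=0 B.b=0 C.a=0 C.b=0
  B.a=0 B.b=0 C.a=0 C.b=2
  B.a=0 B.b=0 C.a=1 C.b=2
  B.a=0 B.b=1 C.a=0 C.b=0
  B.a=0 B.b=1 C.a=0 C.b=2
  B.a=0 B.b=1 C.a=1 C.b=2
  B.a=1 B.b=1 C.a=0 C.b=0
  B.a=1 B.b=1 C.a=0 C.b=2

outcome vector order: (B.a,B.b,C.a,C.b)
[SC] allowed = {(0,0,0,0); (0,0,0,2); (0,0,1,2); (0,1,0,0); (0,1,0,2); (0,1,1,2); (1,1,0,0); (1,1,0,2); (1,1,1,2)}
SC∖claimed = {(1,1,1,2)}

missing: B.a=1 B.b=1 C.a=1 C.b=2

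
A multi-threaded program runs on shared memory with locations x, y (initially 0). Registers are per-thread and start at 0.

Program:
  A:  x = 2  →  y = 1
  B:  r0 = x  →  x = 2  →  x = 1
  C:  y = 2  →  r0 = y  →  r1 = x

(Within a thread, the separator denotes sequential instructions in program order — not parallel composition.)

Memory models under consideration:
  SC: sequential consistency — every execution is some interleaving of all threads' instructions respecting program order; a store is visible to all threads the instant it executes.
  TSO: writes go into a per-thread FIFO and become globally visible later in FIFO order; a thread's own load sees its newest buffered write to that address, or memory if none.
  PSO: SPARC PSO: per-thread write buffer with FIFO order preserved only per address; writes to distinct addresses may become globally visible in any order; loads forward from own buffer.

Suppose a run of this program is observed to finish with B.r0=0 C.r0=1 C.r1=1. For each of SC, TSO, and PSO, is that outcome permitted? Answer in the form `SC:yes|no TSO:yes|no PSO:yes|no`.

outcome vector order: (B.r0,C.r0,C.r1)
[SC] allowed = {(0,1,1), (0,1,2), (0,2,0), (0,2,1), (0,2,2), (2,1,1), (2,1,2), (2,2,0), (2,2,1), (2,2,2)}
[TSO] allowed = {(0,1,1), (0,1,2), (0,2,0), (0,2,1), (0,2,2), (2,1,1), (2,1,2), (2,2,0), (2,2,1), (2,2,2)}
[PSO] allowed = {(0,1,0), (0,1,1), (0,1,2), (0,2,0), (0,2,1), (0,2,2), (2,1,0), (2,1,1), (2,1,2), (2,2,0), (2,2,1), (2,2,2)}
target (0,1,1) ∈ {SC,TSO,PSO}

SC:yes TSO:yes PSO:yes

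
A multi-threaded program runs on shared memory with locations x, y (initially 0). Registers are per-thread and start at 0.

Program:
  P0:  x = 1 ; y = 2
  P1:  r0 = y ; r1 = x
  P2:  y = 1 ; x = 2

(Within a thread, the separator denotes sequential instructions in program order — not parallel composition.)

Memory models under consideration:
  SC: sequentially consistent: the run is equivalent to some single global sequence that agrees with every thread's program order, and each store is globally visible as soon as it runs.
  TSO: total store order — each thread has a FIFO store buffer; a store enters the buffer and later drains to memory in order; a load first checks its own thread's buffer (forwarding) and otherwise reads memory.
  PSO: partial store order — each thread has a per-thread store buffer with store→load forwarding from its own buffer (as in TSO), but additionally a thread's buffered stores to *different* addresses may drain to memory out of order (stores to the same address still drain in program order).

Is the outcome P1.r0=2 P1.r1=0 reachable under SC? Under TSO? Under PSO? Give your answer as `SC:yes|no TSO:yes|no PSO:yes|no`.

SC:no TSO:no PSO:yes

outcome vector order: (P1.r0,P1.r1)
[SC] allowed = {0/0; 0/1; 0/2; 1/0; 1/1; 1/2; 2/1; 2/2}
[TSO] allowed = {0/0; 0/1; 0/2; 1/0; 1/1; 1/2; 2/1; 2/2}
[PSO] allowed = {0/0; 0/1; 0/2; 1/0; 1/1; 1/2; 2/0; 2/1; 2/2}
target 2/0 ∈ {PSO}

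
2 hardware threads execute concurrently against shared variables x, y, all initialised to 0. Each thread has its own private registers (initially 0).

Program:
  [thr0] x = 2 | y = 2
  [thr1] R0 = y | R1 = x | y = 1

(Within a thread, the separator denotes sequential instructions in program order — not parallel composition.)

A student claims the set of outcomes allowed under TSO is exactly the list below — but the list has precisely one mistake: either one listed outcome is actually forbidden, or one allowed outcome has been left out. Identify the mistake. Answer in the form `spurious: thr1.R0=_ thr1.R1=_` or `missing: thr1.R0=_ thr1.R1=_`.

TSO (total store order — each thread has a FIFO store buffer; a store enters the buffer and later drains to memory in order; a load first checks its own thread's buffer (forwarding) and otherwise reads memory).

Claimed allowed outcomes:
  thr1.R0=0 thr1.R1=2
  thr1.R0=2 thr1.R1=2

missing: thr1.R0=0 thr1.R1=0

outcome vector order: (thr1.R0,thr1.R1)
[TSO] allowed = {(0,0) (0,2) (2,2)}
TSO∖claimed = {(0,0)}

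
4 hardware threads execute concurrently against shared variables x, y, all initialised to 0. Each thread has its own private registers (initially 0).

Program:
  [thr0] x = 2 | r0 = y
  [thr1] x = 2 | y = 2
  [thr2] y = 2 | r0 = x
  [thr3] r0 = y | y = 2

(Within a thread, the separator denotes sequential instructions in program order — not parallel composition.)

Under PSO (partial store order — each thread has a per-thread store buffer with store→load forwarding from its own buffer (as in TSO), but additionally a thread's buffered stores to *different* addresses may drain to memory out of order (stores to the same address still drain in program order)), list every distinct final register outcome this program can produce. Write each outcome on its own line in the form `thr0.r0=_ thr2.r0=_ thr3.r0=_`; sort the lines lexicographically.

outcome vector order: (thr0.r0,thr2.r0,thr3.r0)
|PSO outcomes| = 8

thr0.r0=0 thr2.r0=0 thr3.r0=0
thr0.r0=0 thr2.r0=0 thr3.r0=2
thr0.r0=0 thr2.r0=2 thr3.r0=0
thr0.r0=0 thr2.r0=2 thr3.r0=2
thr0.r0=2 thr2.r0=0 thr3.r0=0
thr0.r0=2 thr2.r0=0 thr3.r0=2
thr0.r0=2 thr2.r0=2 thr3.r0=0
thr0.r0=2 thr2.r0=2 thr3.r0=2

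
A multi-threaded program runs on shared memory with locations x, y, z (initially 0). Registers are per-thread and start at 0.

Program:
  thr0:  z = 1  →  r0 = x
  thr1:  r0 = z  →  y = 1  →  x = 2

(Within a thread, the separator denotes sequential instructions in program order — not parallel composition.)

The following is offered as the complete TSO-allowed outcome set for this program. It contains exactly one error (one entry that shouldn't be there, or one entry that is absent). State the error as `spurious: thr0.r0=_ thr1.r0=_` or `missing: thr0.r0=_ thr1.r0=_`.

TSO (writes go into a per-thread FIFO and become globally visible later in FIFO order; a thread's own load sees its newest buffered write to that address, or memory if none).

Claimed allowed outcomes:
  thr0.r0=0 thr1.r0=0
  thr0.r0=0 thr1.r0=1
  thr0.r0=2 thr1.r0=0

outcome vector order: (thr0.r0,thr1.r0)
[TSO] allowed = {00 01 20 21}
TSO∖claimed = {21}

missing: thr0.r0=2 thr1.r0=1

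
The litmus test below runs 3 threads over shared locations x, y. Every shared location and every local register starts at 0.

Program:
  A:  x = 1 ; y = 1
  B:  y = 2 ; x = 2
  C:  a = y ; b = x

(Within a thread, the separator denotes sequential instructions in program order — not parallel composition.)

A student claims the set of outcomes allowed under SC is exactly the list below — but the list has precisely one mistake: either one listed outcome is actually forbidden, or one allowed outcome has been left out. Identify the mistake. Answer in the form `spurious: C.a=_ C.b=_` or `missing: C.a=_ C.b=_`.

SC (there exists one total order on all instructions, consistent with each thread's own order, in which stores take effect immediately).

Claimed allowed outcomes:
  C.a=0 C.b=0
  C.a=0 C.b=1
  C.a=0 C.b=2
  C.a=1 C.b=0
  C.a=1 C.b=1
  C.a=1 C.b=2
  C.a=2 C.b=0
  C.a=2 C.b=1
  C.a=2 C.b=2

outcome vector order: (C.a,C.b)
under SC → <0 0> <0 1> <0 2> <1 1> <1 2> <2 0> <2 1> <2 2>
claimed∖SC = {<1 0>}

spurious: C.a=1 C.b=0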